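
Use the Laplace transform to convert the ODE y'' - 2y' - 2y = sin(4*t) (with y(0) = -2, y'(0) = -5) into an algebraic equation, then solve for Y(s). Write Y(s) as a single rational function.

Y(s) = (-2*s^3 - s^2 - 32*s - 12)/(s^4 - 2*s^3 + 14*s^2 - 32*s - 32)

Apply the Laplace transform to the equation.
Using L{y''} = s^2 Y - s·y(0) - y'(0) and L{y'} = sY - y(0), with y(0) = -2, y'(0) = -5, the left side becomes (s^2 - 2*s - 2)Y - (-2*s - 1).
The right side is L{sin(4*t)} = 4/(s^2 + 16).
So (s^2 - 2*s - 2)Y = 4/(s^2 + 16) + (-2*s - 1).
Isolate Y and clear denominators.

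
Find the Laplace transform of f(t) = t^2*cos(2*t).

2*s*(s^2 - 12)/(s^2 + 4)^3

L{cos(2t)} = s/(s^2 + 4).
Then apply L{t^2·g(t)} = (-1)^2 d^2/ds^2[G(s)] with G(s) = s/(s^2 + 4):
differentiating 2 times and applying the sign gives 2*s*(s^2 - 12)/(s^2 + 4)^3.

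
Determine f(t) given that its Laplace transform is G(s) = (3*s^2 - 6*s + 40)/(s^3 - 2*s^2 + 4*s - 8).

Factor the denominator: s^3 - 2*s^2 + 4*s - 8 = (s - 2)*(s^2 + 4).
Partial fraction decomposition gives [5/(s - 2)] + [-2*s/(s^2 + 4)] + [-10/(s^2 + 4)].
Invert each term: 5/(s - 2) ↔ 5e^(2t); -2·s/(s^2 + 4) ↔ -2cos(2t); -5·2/(s^2 + 4) ↔ -5sin(2t).

f(t) = 5*exp(2*t) - 5*sin(2*t) - 2*cos(2*t)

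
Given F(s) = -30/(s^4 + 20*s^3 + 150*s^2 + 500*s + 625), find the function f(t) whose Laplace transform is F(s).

Rewrite the denominator: s^4 + 20*s^3 + 150*s^2 + 500*s + 625 = (s + 5)^4.
The form in (s + 5) signals a first-shifting-theorem factor e^(-5t).
Since L{t^3} = 3!/s^4 = 6/s^4, the inverse is t^3*e^(-5*t), scaled by -5.

f(t) = -5*t^3*exp(-5*t)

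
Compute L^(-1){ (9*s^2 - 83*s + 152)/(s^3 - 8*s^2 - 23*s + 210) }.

exp(7*t) + 2*exp(6*t) + 6*exp(-5*t)

Factor the denominator: s^3 - 8*s^2 - 23*s + 210 = (s - 7)*(s - 6)*(s + 5).
Partial fraction decomposition gives [1/(s - 7)] + [6/(s + 5)] + [2/(s - 6)].
Invert each term: 1/(s - 7) ↔ e^(7t); 6/(s + 5) ↔ 6e^(-5t); 2/(s - 6) ↔ 2e^(6t).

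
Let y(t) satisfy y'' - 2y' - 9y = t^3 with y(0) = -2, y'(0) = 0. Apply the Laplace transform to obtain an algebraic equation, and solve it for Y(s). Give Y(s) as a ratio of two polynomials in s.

Transform both sides with L{·}.
Using L{y''} = s^2 Y - s·y(0) - y'(0) and L{y'} = sY - y(0), with y(0) = -2, y'(0) = 0, the left side becomes (s^2 - 2*s - 9)Y - (-2*s + 4).
The right side is L{t^3} = 6/s^4.
So (s^2 - 2*s - 9)Y = 6/s^4 + (-2*s + 4).
Isolate Y and clear denominators.

Y(s) = (-2*s^5 + 4*s^4 + 6)/(s^6 - 2*s^5 - 9*s^4)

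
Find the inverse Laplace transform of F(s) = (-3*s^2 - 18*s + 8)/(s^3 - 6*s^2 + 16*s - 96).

-4*exp(6*t) - 3*sin(4*t) + cos(4*t)

Factor the denominator: s^3 - 6*s^2 + 16*s - 96 = (s - 6)*(s^2 + 16).
Partial fraction decomposition gives [-4/(s - 6)] + [s/(s^2 + 16)] + [-12/(s^2 + 16)].
Invert each term: -4/(s - 6) ↔ -4e^(6t); 1·s/(s^2 + 16) ↔ cos(4t); -3·4/(s^2 + 16) ↔ -3sin(4t).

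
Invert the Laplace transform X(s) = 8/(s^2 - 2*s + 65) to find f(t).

Rewrite the denominator: s^2 - 2*s + 65 = (s - 1)^2 + 64.
The form in (s - 1) signals a first-shifting-theorem factor e^(t).
Since L{sin(8t)} = 8/(s^2 + 64), the inverse is exp(t)*sin(8*t).

f(t) = exp(t)*sin(8*t)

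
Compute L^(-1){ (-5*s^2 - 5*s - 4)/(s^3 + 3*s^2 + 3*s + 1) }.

Factor the denominator: s^3 + 3*s^2 + 3*s + 1 = (s + 1)^3.
Partial fraction decomposition gives [-5/(s + 1)] + [5/(s + 1)^2] + [-4/(s + 1)^3].
Invert each term: -5/(s + 1) ↔ -5e^(-t); 5/(s + 1)^2 ↔ 5t·e^(-t); -4/(s + 1)^3 ↔ (-2)t^2·e^(-t).

-2*t^2*exp(-t) + 5*t*exp(-t) - 5*exp(-t)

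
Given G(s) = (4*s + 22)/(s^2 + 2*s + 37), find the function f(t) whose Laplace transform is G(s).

Complete the square in the denominator: s^2 + 2*s + 37 = (s + 1)^2 + 6^2.
Split the numerator to match: 4*s + 22 = 4·(s + 1) + 3·6.
Invert each term: 4·(s + 1)/((s + 1)^2 + 36) ↔ 4e^(-t)cos(6t); 3·6/((s + 1)^2 + 36) ↔ 3e^(-t)sin(6t).

f(t) = 3*exp(-t)*sin(6*t) + 4*exp(-t)*cos(6*t)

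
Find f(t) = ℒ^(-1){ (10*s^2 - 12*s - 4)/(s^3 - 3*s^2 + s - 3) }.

f(t) = 5*exp(3*t) + 3*sin(t) + 5*cos(t)

Factor the denominator: s^3 - 3*s^2 + s - 3 = (s - 3)*(s^2 + 1).
Partial fraction decomposition gives [5/(s - 3)] + [5*s/(s^2 + 1)] + [3/(s^2 + 1)].
Invert each term: 5/(s - 3) ↔ 5e^(3t); 5·s/(s^2 + 1) ↔ 5cos(t); 3·1/(s^2 + 1) ↔ 3sin(t).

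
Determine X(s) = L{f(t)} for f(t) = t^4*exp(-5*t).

L{t^4} = 4!/s^5 = 24/s^5.
By the first shifting theorem, multiplying by e^(-5t) replaces s with s + 5.

X(s) = 24/(s + 5)^5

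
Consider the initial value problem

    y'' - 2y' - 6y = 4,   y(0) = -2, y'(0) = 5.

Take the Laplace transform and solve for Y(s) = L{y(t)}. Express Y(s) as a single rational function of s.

Y(s) = (-2*s^2 + 9*s + 4)/(s^3 - 2*s^2 - 6*s)

Apply the Laplace transform to the equation.
With L{y''} = s^2 Y - s·y(0) - y'(0) and L{y'} = sY - y(0), with y(0) = -2, y'(0) = 5: the LHS transforms to (s^2 - 2*s - 6)Y - (-2*s + 9).
The right side is L{4} = 4/s.
So (s^2 - 2*s - 6)Y = 4/s + (-2*s + 9).
Divide through and combine into a single rational function.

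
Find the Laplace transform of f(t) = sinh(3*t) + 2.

By linearity of the Laplace transform, transform each term separately.
L{sinh(3t)} = 3/(s^2 - 9); L{2} = 2/s.

3/(s^2 - 9) + 2/s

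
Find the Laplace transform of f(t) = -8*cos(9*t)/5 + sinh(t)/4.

Apply the Laplace transform termwise.
(1/4)·[L{sinh(t)} = 1/(s^2 - 1)]; (-8/5)·[L{cos(9t)} = s/(s^2 + 81)].

-8*s/(5*(s^2 + 81)) + 1/(4*(s^2 - 1))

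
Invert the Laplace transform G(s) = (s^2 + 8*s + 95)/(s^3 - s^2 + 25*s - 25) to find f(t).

Factor the denominator: s^3 - s^2 + 25*s - 25 = (s - 1)*(s^2 + 25).
Partial fraction decomposition gives [4/(s - 1)] + [-3*s/(s^2 + 25)] + [5/(s^2 + 25)].
Invert each term: 4/(s - 1) ↔ 4e^(t); -3·s/(s^2 + 25) ↔ -3cos(5t); 1·5/(s^2 + 25) ↔ sin(5t).

f(t) = 4*exp(t) + sin(5*t) - 3*cos(5*t)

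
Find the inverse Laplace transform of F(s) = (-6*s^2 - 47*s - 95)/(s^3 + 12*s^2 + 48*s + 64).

-3*t^2*exp(-4*t)/2 + t*exp(-4*t) - 6*exp(-4*t)

Factor the denominator: s^3 + 12*s^2 + 48*s + 64 = (s + 4)^3.
Partial fraction decomposition gives [-6/(s + 4)] + [(s + 4)^(-2)] + [-3/(s + 4)^3].
Invert each term: -6/(s + 4) ↔ -6e^(-4t); 1/(s + 4)^2 ↔ t·e^(-4t); -3/(s + 4)^3 ↔ (-3/2)t^2·e^(-4t).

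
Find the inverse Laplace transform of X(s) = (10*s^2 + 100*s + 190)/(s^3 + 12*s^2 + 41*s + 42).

6*exp(-2*t) + 5*exp(-3*t) - exp(-7*t)

Factor the denominator: s^3 + 12*s^2 + 41*s + 42 = (s + 2)*(s + 3)*(s + 7).
Partial fraction decomposition gives [-1/(s + 7)] + [5/(s + 3)] + [6/(s + 2)].
Invert each term: -1/(s + 7) ↔ -e^(-7t); 5/(s + 3) ↔ 5e^(-3t); 6/(s + 2) ↔ 6e^(-2t).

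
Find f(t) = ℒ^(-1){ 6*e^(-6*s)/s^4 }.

f(t) = Heaviside(t - 6)*((t - 6)^3)

The factor e^(-6s) signals a time shift by c = 6 (second shifting theorem).
L{t^3} = 3!/s^4 = 6/s^4, so L^-1{6/s^4} = t^3.
Hence the inverse is u(t - 6) times that function evaluated at t - 6.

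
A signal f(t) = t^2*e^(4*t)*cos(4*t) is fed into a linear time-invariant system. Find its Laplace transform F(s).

L{cos(4t)} = s/(s^2 + 16).
Multiplying by e^(4t) shifts s → s - 4, so L{e^(4*t)*cos(4*t)} = (s - 4)/((s - 4)^2 + 16).
Then apply L{t^2·g(t)} = (-1)^2 d^2/ds^2[G(s)] with G(s) = (s - 4)/((s - 4)^2 + 16):
differentiating 2 times and applying the sign gives 2*(s - 4)*(s^2 - 8*s - 32)/(s^2 - 8*s + 32)^3.

F(s) = 2*(s - 4)*(s^2 - 8*s - 32)/(s^2 - 8*s + 32)^3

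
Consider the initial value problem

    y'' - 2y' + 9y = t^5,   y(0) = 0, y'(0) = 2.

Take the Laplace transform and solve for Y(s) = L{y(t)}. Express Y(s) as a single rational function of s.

Y(s) = (2*s^6 + 120)/(s^8 - 2*s^7 + 9*s^6)

Apply the Laplace transform to the equation.
Using L{y''} = s^2 Y - s·y(0) - y'(0) and L{y'} = sY - y(0), with y(0) = 0, y'(0) = 2, the left side becomes (s^2 - 2*s + 9)Y - (2).
The right side is L{t^5} = 120/s^6.
So (s^2 - 2*s + 9)Y = 120/s^6 + (2).
Solve for Y(s) and write it as one ratio of polynomials.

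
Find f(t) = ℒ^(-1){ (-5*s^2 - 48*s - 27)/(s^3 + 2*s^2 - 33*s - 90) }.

f(t) = -5*exp(6*t) - 4*exp(-3*t) + 4*exp(-5*t)

Factor the denominator: s^3 + 2*s^2 - 33*s - 90 = (s - 6)*(s + 3)*(s + 5).
Partial fraction decomposition gives [-5/(s - 6)] + [4/(s + 5)] + [-4/(s + 3)].
Invert each term: -5/(s - 6) ↔ -5e^(6t); 4/(s + 5) ↔ 4e^(-5t); -4/(s + 3) ↔ -4e^(-3t).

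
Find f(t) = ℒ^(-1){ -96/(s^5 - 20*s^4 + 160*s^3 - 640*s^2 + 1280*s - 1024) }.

Rewrite the denominator: s^5 - 20*s^4 + 160*s^3 - 640*s^2 + 1280*s - 1024 = (s - 4)^5.
The form in (s - 4) signals a first-shifting-theorem factor e^(4t).
Since L{t^4} = 4!/s^5 = 24/s^5, the inverse is t^4*e^(4*t), scaled by -4.

f(t) = -4*t^4*exp(4*t)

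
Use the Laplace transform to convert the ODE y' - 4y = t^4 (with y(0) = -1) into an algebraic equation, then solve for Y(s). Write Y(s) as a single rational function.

Y(s) = (-s^5 + 24)/(s^6 - 4*s^5)

Take the Laplace transform of both sides.
With L{y'} = sY - y(0) = sY - (-1): the LHS transforms to (s - 4)Y - (-1).
The right side is L{t^4} = 24/s^5.
So (s - 4)Y = 24/s^5 + (-1).
Divide through and combine into a single rational function.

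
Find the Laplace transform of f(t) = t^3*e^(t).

6/(s - 1)^4

L{t^3} = 3!/s^4 = 6/s^4.
By the first shifting theorem, multiplying by e^(t) replaces s with s - 1.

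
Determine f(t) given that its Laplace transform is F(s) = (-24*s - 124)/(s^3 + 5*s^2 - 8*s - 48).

Factor the denominator: s^3 + 5*s^2 - 8*s - 48 = (s - 3)*(s + 4)^2.
Partial fraction decomposition gives [4/(s + 4)] + [4/(s + 4)^2] + [-4/(s - 3)].
Invert each term: 4/(s + 4) ↔ 4e^(-4t); 4/(s + 4)^2 ↔ 4t·e^(-4t); -4/(s - 3) ↔ -4e^(3t).

f(t) = 4*t*exp(-4*t) - 4*exp(3*t) + 4*exp(-4*t)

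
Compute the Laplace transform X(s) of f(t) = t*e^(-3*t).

L{t} = 1!/s^2 = 1/s^2.
By the first shifting theorem, multiplying by e^(-3t) replaces s with s + 3.

X(s) = (s + 3)^(-2)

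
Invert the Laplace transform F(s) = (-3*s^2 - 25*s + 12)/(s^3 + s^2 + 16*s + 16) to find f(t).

Factor the denominator: s^3 + s^2 + 16*s + 16 = (s + 1)*(s^2 + 16).
Partial fraction decomposition gives [2/(s + 1)] + [-5*s/(s^2 + 16)] + [-20/(s^2 + 16)].
Invert each term: 2/(s + 1) ↔ 2e^(-t); -5·s/(s^2 + 16) ↔ -5cos(4t); -5·4/(s^2 + 16) ↔ -5sin(4t).

f(t) = -5*sin(4*t) - 5*cos(4*t) + 2*exp(-t)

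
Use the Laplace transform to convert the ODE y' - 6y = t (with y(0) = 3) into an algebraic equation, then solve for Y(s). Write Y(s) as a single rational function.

Y(s) = (3*s^2 + 1)/(s^3 - 6*s^2)

Laplace-transform each side.
The derivative rules (L{y'} = sY - y(0) = sY - 3) turn the left side into (s - 6)Y - (3).
The right side is L{t} = s^(-2).
So (s - 6)Y = s^(-2) + (3).
Solve for Y(s) and write it as one ratio of polynomials.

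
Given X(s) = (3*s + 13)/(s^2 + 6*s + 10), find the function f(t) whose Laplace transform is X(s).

Complete the square in the denominator: s^2 + 6*s + 10 = (s + 3)^2 + 1^2.
Split the numerator to match: 3*s + 13 = 3·(s + 3) + 4·1.
Invert each term: 3·(s + 3)/((s + 3)^2 + 1) ↔ 3e^(-3t)cos(t); 4·1/((s + 3)^2 + 1) ↔ 4e^(-3t)sin(t).

f(t) = 4*exp(-3*t)*sin(t) + 3*exp(-3*t)*cos(t)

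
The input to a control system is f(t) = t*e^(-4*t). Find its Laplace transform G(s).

G(s) = (s + 4)^(-2)

L{e^(-4t)} = 1/(s + 4).
Then apply L{t·g(t)} = -d/ds[H(s)] with H(s) = 1/(s + 4):
differentiating 1 time and applying the sign gives (s + 4)^(-2).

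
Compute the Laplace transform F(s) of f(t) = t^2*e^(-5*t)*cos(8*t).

F(s) = 2*(s + 5)*(s^2 + 10*s - 167)/(s^2 + 10*s + 89)^3

L{cos(8t)} = s/(s^2 + 64).
Multiplying by e^(-5t) shifts s → s + 5, so L{e^(-5*t)*cos(8*t)} = (s + 5)/((s + 5)^2 + 64).
Then apply L{t^2·g(t)} = (-1)^2 d^2/ds^2[G(s)] with G(s) = (s + 5)/((s + 5)^2 + 64):
differentiating 2 times and applying the sign gives 2*(s + 5)*(s^2 + 10*s - 167)/(s^2 + 10*s + 89)^3.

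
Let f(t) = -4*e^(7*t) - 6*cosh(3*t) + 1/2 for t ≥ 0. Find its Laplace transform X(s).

Apply the Laplace transform termwise.
L{1/2} = (1/2)/s; (-6)·[L{cosh(3t)} = s/(s^2 - 9)]; (-4)·[L{e^(7t)} = 1/(s - 7)].

X(s) = -6*s/(s^2 - 9) - 4/(s - 7) + 1/(2*s)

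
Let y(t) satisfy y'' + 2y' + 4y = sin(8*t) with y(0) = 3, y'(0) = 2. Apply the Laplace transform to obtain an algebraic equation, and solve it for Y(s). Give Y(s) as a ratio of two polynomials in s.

Transform both sides with L{·}.
The derivative rules (L{y''} = s^2 Y - s·y(0) - y'(0) and L{y'} = sY - y(0), with y(0) = 3, y'(0) = 2) turn the left side into (s^2 + 2*s + 4)Y - (3*s + 8).
The right side is L{sin(8*t)} = 8/(s^2 + 64).
So (s^2 + 2*s + 4)Y = 8/(s^2 + 64) + (3*s + 8).
Isolate Y and clear denominators.

Y(s) = (3*s^3 + 8*s^2 + 192*s + 520)/(s^4 + 2*s^3 + 68*s^2 + 128*s + 256)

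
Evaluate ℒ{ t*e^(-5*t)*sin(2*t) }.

L{sin(2t)} = 2/(s^2 + 4).
Multiplying by e^(-5t) shifts s → s + 5, so L{e^(-5*t)*sin(2*t)} = 2/((s + 5)^2 + 4).
Then apply L{t·g(t)} = -d/ds[G(s)] with G(s) = 2/((s + 5)^2 + 4):
differentiating 1 time and applying the sign gives 4*(s + 5)/(s^2 + 10*s + 29)^2.

4*(s + 5)/(s^2 + 10*s + 29)^2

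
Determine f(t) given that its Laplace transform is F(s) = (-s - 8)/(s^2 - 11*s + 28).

f(t) = -5*exp(7*t) + 4*exp(4*t)

Factor the denominator: s^2 - 11*s + 28 = (s - 7)*(s - 4).
Partial fraction decomposition gives [-5/(s - 7)] + [4/(s - 4)].
Invert each term: -5/(s - 7) ↔ -5e^(7t); 4/(s - 4) ↔ 4e^(4t).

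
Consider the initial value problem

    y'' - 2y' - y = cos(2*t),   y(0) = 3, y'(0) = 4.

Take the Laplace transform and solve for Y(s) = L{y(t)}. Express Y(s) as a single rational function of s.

Take the Laplace transform of both sides.
The derivative rules (L{y''} = s^2 Y - s·y(0) - y'(0) and L{y'} = sY - y(0), with y(0) = 3, y'(0) = 4) turn the left side into (s^2 - 2*s - 1)Y - (3*s - 2).
The right side is L{cos(2*t)} = s/(s^2 + 4).
So (s^2 - 2*s - 1)Y = s/(s^2 + 4) + (3*s - 2).
Divide through and combine into a single rational function.

Y(s) = (3*s^3 - 2*s^2 + 13*s - 8)/(s^4 - 2*s^3 + 3*s^2 - 8*s - 4)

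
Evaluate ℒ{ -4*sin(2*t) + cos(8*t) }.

s/(s^2 + 64) - 8/(s^2 + 4)

Apply the Laplace transform termwise.
(-4)·[L{sin(2t)} = 2/(s^2 + 4)]; L{cos(8t)} = s/(s^2 + 64).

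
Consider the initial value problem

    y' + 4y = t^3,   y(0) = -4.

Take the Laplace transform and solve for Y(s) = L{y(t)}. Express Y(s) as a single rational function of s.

Y(s) = (-4*s^4 + 6)/(s^5 + 4*s^4)

Laplace-transform each side.
With L{y'} = sY - y(0) = sY - (-4): the LHS transforms to (s + 4)Y - (-4).
The right side is L{t^3} = 6/s^4.
So (s + 4)Y = 6/s^4 + (-4).
Divide through and combine into a single rational function.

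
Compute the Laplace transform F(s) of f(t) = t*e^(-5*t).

L{t} = 1!/s^2 = 1/s^2.
By the first shifting theorem, multiplying by e^(-5t) replaces s with s + 5.

F(s) = (s + 5)^(-2)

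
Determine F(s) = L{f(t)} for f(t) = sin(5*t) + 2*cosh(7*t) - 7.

By linearity of the Laplace transform, transform each term separately.
L{sin(5t)} = 5/(s^2 + 25); (2)·[L{cosh(7t)} = s/(s^2 - 49)]; L{-7} = -7/s.

F(s) = 2*s/(s^2 - 49) + 5/(s^2 + 25) - 7/s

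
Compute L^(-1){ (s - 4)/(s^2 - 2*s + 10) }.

Complete the square in the denominator: s^2 - 2*s + 10 = (s - 1)^2 + 3^2.
Split the numerator to match: s - 4 = 1·(s - 1) - 1·3.
Invert each term: 1·(s - 1)/((s - 1)^2 + 9) ↔ e^(t)cos(3t); -1·3/((s - 1)^2 + 9) ↔ -e^(t)sin(3t).

-exp(t)*sin(3*t) + exp(t)*cos(3*t)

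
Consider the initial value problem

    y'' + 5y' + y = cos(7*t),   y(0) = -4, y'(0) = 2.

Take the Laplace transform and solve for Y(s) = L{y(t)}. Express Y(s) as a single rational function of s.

Y(s) = (-4*s^3 - 18*s^2 - 195*s - 882)/(s^4 + 5*s^3 + 50*s^2 + 245*s + 49)

Apply the Laplace transform to the equation.
With L{y''} = s^2 Y - s·y(0) - y'(0) and L{y'} = sY - y(0), with y(0) = -4, y'(0) = 2: the LHS transforms to (s^2 + 5*s + 1)Y - (-4*s - 18).
The right side is L{cos(7*t)} = s/(s^2 + 49).
So (s^2 + 5*s + 1)Y = s/(s^2 + 49) + (-4*s - 18).
Solve for Y(s) and write it as one ratio of polynomials.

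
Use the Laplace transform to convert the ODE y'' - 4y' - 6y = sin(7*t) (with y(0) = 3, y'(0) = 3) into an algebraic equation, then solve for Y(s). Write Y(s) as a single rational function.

Laplace-transform each side.
Using L{y''} = s^2 Y - s·y(0) - y'(0) and L{y'} = sY - y(0), with y(0) = 3, y'(0) = 3, the left side becomes (s^2 - 4*s - 6)Y - (3*s - 9).
The right side is L{sin(7*t)} = 7/(s^2 + 49).
So (s^2 - 4*s - 6)Y = 7/(s^2 + 49) + (3*s - 9).
Divide through and combine into a single rational function.

Y(s) = (3*s^3 - 9*s^2 + 147*s - 434)/(s^4 - 4*s^3 + 43*s^2 - 196*s - 294)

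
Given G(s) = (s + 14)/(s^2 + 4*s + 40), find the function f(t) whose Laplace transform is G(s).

Complete the square in the denominator: s^2 + 4*s + 40 = (s + 2)^2 + 6^2.
Split the numerator to match: s + 14 = 1·(s + 2) + 2·6.
Invert each term: 1·(s + 2)/((s + 2)^2 + 36) ↔ e^(-2t)cos(6t); 2·6/((s + 2)^2 + 36) ↔ 2e^(-2t)sin(6t).

f(t) = 2*exp(-2*t)*sin(6*t) + exp(-2*t)*cos(6*t)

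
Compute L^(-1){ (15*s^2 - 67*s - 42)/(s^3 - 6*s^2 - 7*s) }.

Factor the denominator: s^3 - 6*s^2 - 7*s = s*(s - 7)*(s + 1).
Partial fraction decomposition gives [6/s] + [4/(s - 7)] + [5/(s + 1)].
Invert each term: 6/(s - 0) ↔ 6e^(0t); 4/(s - 7) ↔ 4e^(7t); 5/(s + 1) ↔ 5e^(-t).

4*exp(7*t) + 6 + 5*exp(-t)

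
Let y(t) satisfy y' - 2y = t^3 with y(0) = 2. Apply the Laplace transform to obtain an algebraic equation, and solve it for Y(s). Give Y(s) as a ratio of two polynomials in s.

Transform both sides with L{·}.
With L{y'} = sY - y(0) = sY - 2: the LHS transforms to (s - 2)Y - (2).
The right side is L{t^3} = 6/s^4.
So (s - 2)Y = 6/s^4 + (2).
Divide through and combine into a single rational function.

Y(s) = (2*s^4 + 6)/(s^5 - 2*s^4)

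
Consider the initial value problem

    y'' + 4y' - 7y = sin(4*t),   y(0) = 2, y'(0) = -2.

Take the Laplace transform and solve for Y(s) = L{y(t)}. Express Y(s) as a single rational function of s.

Y(s) = (2*s^3 + 6*s^2 + 32*s + 100)/(s^4 + 4*s^3 + 9*s^2 + 64*s - 112)

Laplace-transform each side.
With L{y''} = s^2 Y - s·y(0) - y'(0) and L{y'} = sY - y(0), with y(0) = 2, y'(0) = -2: the LHS transforms to (s^2 + 4*s - 7)Y - (2*s + 6).
The right side is L{sin(4*t)} = 4/(s^2 + 16).
So (s^2 + 4*s - 7)Y = 4/(s^2 + 16) + (2*s + 6).
Solve for Y(s) and write it as one ratio of polynomials.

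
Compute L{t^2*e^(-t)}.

L{e^(-t)} = 1/(s + 1).
Then apply L{t^2·g(t)} = (-1)^2 d^2/ds^2[G(s)] with G(s) = 1/(s + 1):
differentiating 2 times and applying the sign gives 2/(s + 1)^3.

2/(s + 1)^3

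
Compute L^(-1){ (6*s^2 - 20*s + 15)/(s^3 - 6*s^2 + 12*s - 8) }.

Factor the denominator: s^3 - 6*s^2 + 12*s - 8 = (s - 2)^3.
Partial fraction decomposition gives [6/(s - 2)] + [4/(s - 2)^2] + [-1/(s - 2)^3].
Invert each term: 6/(s - 2) ↔ 6e^(2t); 4/(s - 2)^2 ↔ 4t·e^(2t); -1/(s - 2)^3 ↔ (-1/2)t^2·e^(2t).

-t^2*exp(2*t)/2 + 4*t*exp(2*t) + 6*exp(2*t)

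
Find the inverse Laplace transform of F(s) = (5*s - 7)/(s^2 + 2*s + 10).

-4*exp(-t)*sin(3*t) + 5*exp(-t)*cos(3*t)

Complete the square in the denominator: s^2 + 2*s + 10 = (s + 1)^2 + 3^2.
Split the numerator to match: 5*s - 7 = 5·(s + 1) - 4·3.
Invert each term: 5·(s + 1)/((s + 1)^2 + 9) ↔ 5e^(-t)cos(3t); -4·3/((s + 1)^2 + 9) ↔ -4e^(-t)sin(3t).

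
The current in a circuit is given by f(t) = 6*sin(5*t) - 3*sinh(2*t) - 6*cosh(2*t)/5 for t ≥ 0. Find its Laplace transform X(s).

By linearity of the Laplace transform, transform each term separately.
(-3)·[L{sinh(2t)} = 2/(s^2 - 4)]; (-6/5)·[L{cosh(2t)} = s/(s^2 - 4)]; (6)·[L{sin(5t)} = 5/(s^2 + 25)].

X(s) = -6*s/(5*(s^2 - 4)) + 30/(s^2 + 25) - 6/(s^2 - 4)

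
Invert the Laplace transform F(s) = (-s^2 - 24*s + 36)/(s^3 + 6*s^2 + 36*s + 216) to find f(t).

f(t) = -sin(6*t) - 3*cos(6*t) + 2*exp(-6*t)

Factor the denominator: s^3 + 6*s^2 + 36*s + 216 = (s + 6)*(s^2 + 36).
Partial fraction decomposition gives [2/(s + 6)] + [-3*s/(s^2 + 36)] + [-6/(s^2 + 36)].
Invert each term: 2/(s + 6) ↔ 2e^(-6t); -3·s/(s^2 + 36) ↔ -3cos(6t); -1·6/(s^2 + 36) ↔ -sin(6t).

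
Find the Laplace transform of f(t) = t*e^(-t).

L{e^(-t)} = 1/(s + 1).
Then apply L{t·g(t)} = -d/ds[G(s)] with G(s) = 1/(s + 1):
differentiating 1 time and applying the sign gives (s + 1)^(-2).

(s + 1)^(-2)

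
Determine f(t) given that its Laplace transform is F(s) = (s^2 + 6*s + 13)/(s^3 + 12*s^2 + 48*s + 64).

Factor the denominator: s^3 + 12*s^2 + 48*s + 64 = (s + 4)^3.
Partial fraction decomposition gives [1/(s + 4)] + [-2/(s + 4)^2] + [5/(s + 4)^3].
Invert each term: 1/(s + 4) ↔ e^(-4t); -2/(s + 4)^2 ↔ -2t·e^(-4t); 5/(s + 4)^3 ↔ (5/2)t^2·e^(-4t).

f(t) = 5*t^2*exp(-4*t)/2 - 2*t*exp(-4*t) + exp(-4*t)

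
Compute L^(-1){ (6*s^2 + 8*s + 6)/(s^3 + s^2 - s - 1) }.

-2*t*exp(-t) + 5*exp(t) + exp(-t)

Factor the denominator: s^3 + s^2 - s - 1 = (s - 1)*(s + 1)^2.
Partial fraction decomposition gives [1/(s + 1)] + [-2/(s + 1)^2] + [5/(s - 1)].
Invert each term: 1/(s + 1) ↔ e^(-t); -2/(s + 1)^2 ↔ -2t·e^(-t); 5/(s - 1) ↔ 5e^(t).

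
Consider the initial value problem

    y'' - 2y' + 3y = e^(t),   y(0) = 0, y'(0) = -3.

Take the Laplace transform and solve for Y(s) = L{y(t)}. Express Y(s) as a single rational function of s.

Y(s) = (-3*s + 4)/(s^3 - 3*s^2 + 5*s - 3)

Laplace-transform each side.
Using L{y''} = s^2 Y - s·y(0) - y'(0) and L{y'} = sY - y(0), with y(0) = 0, y'(0) = -3, the left side becomes (s^2 - 2*s + 3)Y - (-3).
The right side is L{e^(t)} = 1/(s - 1).
So (s^2 - 2*s + 3)Y = 1/(s - 1) + (-3).
Divide through and combine into a single rational function.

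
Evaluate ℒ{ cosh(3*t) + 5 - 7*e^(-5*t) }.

Apply the Laplace transform termwise.
L{5} = 5/s; L{cosh(3t)} = s/(s^2 - 9); (-7)·[L{e^(-5t)} = 1/(s + 5)].

s/(s^2 - 9) - 7/(s + 5) + 5/s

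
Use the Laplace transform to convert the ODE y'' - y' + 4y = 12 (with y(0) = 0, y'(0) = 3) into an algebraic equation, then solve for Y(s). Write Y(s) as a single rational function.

Y(s) = (3*s + 12)/(s^3 - s^2 + 4*s)

Apply the Laplace transform to the equation.
With L{y''} = s^2 Y - s·y(0) - y'(0) and L{y'} = sY - y(0), with y(0) = 0, y'(0) = 3: the LHS transforms to (s^2 - s + 4)Y - (3).
The right side is L{12} = 12/s.
So (s^2 - s + 4)Y = 12/s + (3).
Divide through and combine into a single rational function.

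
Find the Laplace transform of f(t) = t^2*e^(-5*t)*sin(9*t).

54*(s^2 + 10*s - 2)/(s^2 + 10*s + 106)^3

L{sin(9t)} = 9/(s^2 + 81).
Multiplying by e^(-5t) shifts s → s + 5, so L{e^(-5*t)*sin(9*t)} = 9/((s + 5)^2 + 81).
Then apply L{t^2·g(t)} = (-1)^2 d^2/ds^2[H(s)] with H(s) = 9/((s + 5)^2 + 81):
differentiating 2 times and applying the sign gives 54*(s^2 + 10*s - 2)/(s^2 + 10*s + 106)^3.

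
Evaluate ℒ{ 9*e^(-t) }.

L{9} = 9/s.
By the first shifting theorem, multiplying by e^(-t) replaces s with s + 1.

9/(s + 1)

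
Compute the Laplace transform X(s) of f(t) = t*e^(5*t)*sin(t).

L{sin(t)} = 1/(s^2 + 1).
Multiplying by e^(5t) shifts s → s - 5, so L{e^(5*t)*sin(t)} = 1/((s - 5)^2 + 1).
Then apply L{t·g(t)} = -d/ds[G(s)] with G(s) = 1/((s - 5)^2 + 1):
differentiating 1 time and applying the sign gives 2*(s - 5)/(s^2 - 10*s + 26)^2.

X(s) = 2*(s - 5)/(s^2 - 10*s + 26)^2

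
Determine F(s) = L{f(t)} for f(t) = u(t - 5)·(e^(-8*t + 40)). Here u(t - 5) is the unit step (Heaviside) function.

By the second shifting theorem, L{u(t - c)·g(t - c)} = e^(-cs)·G(s) with c = 5 and G(s) = L{g(t)}.
L{e^(-8t)} = 1/(s + 8).

F(s) = exp(-5*s)/(s + 8)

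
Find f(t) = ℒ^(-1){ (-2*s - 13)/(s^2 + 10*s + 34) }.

f(t) = -exp(-5*t)*sin(3*t) - 2*exp(-5*t)*cos(3*t)

Complete the square in the denominator: s^2 + 10*s + 34 = (s + 5)^2 + 3^2.
Split the numerator to match: -2*s - 13 = -2·(s + 5) - 1·3.
Invert each term: -2·(s + 5)/((s + 5)^2 + 9) ↔ -2e^(-5t)cos(3t); -1·3/((s + 5)^2 + 9) ↔ -e^(-5t)sin(3t).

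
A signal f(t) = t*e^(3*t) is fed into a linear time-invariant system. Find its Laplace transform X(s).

L{e^(3t)} = 1/(s - 3).
Then apply L{t·g(t)} = -d/ds[G(s)] with G(s) = 1/(s - 3):
differentiating 1 time and applying the sign gives (s - 3)^(-2).

X(s) = (s - 3)^(-2)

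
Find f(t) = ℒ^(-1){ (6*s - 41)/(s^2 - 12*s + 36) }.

f(t) = -5*t*exp(6*t) + 6*exp(6*t)

Factor the denominator: s^2 - 12*s + 36 = (s - 6)^2.
Partial fraction decomposition gives [6/(s - 6)] + [-5/(s - 6)^2].
Invert each term: 6/(s - 6) ↔ 6e^(6t); -5/(s - 6)^2 ↔ -5t·e^(6t).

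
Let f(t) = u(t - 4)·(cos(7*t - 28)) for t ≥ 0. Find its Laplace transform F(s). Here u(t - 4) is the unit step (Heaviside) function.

By the second shifting theorem, L{u(t - c)·g(t - c)} = e^(-cs)·G(s) with c = 4 and G(s) = L{g(t)}.
L{cos(7t)} = s/(s^2 + 49).

F(s) = s*exp(-4*s)/(s^2 + 49)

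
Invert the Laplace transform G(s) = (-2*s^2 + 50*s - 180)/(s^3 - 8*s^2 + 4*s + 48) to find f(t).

f(t) = 3*exp(6*t) + exp(4*t) - 6*exp(-2*t)

Factor the denominator: s^3 - 8*s^2 + 4*s + 48 = (s - 6)*(s - 4)*(s + 2).
Partial fraction decomposition gives [-6/(s + 2)] + [1/(s - 4)] + [3/(s - 6)].
Invert each term: -6/(s + 2) ↔ -6e^(-2t); 1/(s - 4) ↔ e^(4t); 3/(s - 6) ↔ 3e^(6t).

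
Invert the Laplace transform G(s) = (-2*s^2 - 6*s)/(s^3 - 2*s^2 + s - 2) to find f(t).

f(t) = -4*exp(2*t) - 2*sin(t) + 2*cos(t)

Factor the denominator: s^3 - 2*s^2 + s - 2 = (s - 2)*(s^2 + 1).
Partial fraction decomposition gives [-4/(s - 2)] + [2*s/(s^2 + 1)] + [-2/(s^2 + 1)].
Invert each term: -4/(s - 2) ↔ -4e^(2t); 2·s/(s^2 + 1) ↔ 2cos(t); -2·1/(s^2 + 1) ↔ -2sin(t).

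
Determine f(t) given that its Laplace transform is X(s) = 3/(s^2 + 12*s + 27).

Rewrite the denominator: s^2 + 12*s + 27 = (s + 6)^2 - 9.
The form in (s + 6) signals a first-shifting-theorem factor e^(-6t).
Since L{sinh(3t)} = 3/(s^2 - 9), the inverse is e^(-6*t)*sinh(3*t).

f(t) = exp(-6*t)*sinh(3*t)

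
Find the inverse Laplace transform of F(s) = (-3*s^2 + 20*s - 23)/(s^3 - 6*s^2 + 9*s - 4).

Factor the denominator: s^3 - 6*s^2 + 9*s - 4 = (s - 4)*(s - 1)^2.
Partial fraction decomposition gives [-4/(s - 1)] + [2/(s - 1)^2] + [1/(s - 4)].
Invert each term: -4/(s - 1) ↔ -4e^(t); 2/(s - 1)^2 ↔ 2t·e^(t); 1/(s - 4) ↔ e^(4t).

2*t*exp(t) + exp(4*t) - 4*exp(t)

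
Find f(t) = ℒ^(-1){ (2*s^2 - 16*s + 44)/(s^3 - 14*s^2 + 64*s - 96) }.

f(t) = -6*t*exp(4*t) + 5*exp(6*t) - 3*exp(4*t)

Factor the denominator: s^3 - 14*s^2 + 64*s - 96 = (s - 6)*(s - 4)^2.
Partial fraction decomposition gives [-3/(s - 4)] + [-6/(s - 4)^2] + [5/(s - 6)].
Invert each term: -3/(s - 4) ↔ -3e^(4t); -6/(s - 4)^2 ↔ -6t·e^(4t); 5/(s - 6) ↔ 5e^(6t).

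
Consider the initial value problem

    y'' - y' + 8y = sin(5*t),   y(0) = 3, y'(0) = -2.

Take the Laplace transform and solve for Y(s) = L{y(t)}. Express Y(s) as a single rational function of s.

Y(s) = (3*s^3 - 5*s^2 + 75*s - 120)/(s^4 - s^3 + 33*s^2 - 25*s + 200)

Apply the Laplace transform to the equation.
The derivative rules (L{y''} = s^2 Y - s·y(0) - y'(0) and L{y'} = sY - y(0), with y(0) = 3, y'(0) = -2) turn the left side into (s^2 - s + 8)Y - (3*s - 5).
The right side is L{sin(5*t)} = 5/(s^2 + 25).
So (s^2 - s + 8)Y = 5/(s^2 + 25) + (3*s - 5).
Solve for Y(s) and write it as one ratio of polynomials.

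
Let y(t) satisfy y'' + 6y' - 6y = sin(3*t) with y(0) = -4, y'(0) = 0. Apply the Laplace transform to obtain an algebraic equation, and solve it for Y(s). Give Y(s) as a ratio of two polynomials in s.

Y(s) = (-4*s^3 - 24*s^2 - 36*s - 213)/(s^4 + 6*s^3 + 3*s^2 + 54*s - 54)

Transform both sides with L{·}.
The derivative rules (L{y''} = s^2 Y - s·y(0) - y'(0) and L{y'} = sY - y(0), with y(0) = -4, y'(0) = 0) turn the left side into (s^2 + 6*s - 6)Y - (-4*s - 24).
The right side is L{sin(3*t)} = 3/(s^2 + 9).
So (s^2 + 6*s - 6)Y = 3/(s^2 + 9) + (-4*s - 24).
Divide through and combine into a single rational function.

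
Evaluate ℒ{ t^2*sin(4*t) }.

L{sin(4t)} = 4/(s^2 + 16).
Then apply L{t^2·g(t)} = (-1)^2 d^2/ds^2[H(s)] with H(s) = 4/(s^2 + 16):
differentiating 2 times and applying the sign gives 8*(3*s^2 - 16)/(s^2 + 16)^3.

8*(3*s^2 - 16)/(s^2 + 16)^3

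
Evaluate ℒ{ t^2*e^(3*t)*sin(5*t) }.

L{sin(5t)} = 5/(s^2 + 25).
Multiplying by e^(3t) shifts s → s - 3, so L{e^(3*t)*sin(5*t)} = 5/((s - 3)^2 + 25).
Then apply L{t^2·g(t)} = (-1)^2 d^2/ds^2[G(s)] with G(s) = 5/((s - 3)^2 + 25):
differentiating 2 times and applying the sign gives 10*(3*s^2 - 18*s + 2)/(s^2 - 6*s + 34)^3.

10*(3*s^2 - 18*s + 2)/(s^2 - 6*s + 34)^3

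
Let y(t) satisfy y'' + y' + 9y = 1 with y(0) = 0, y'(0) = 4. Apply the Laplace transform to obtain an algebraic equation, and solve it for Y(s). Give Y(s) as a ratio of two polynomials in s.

Y(s) = (4*s + 1)/(s^3 + s^2 + 9*s)

Apply the Laplace transform to the equation.
Using L{y''} = s^2 Y - s·y(0) - y'(0) and L{y'} = sY - y(0), with y(0) = 0, y'(0) = 4, the left side becomes (s^2 + s + 9)Y - (4).
The right side is L{1} = 1/s.
So (s^2 + s + 9)Y = 1/s + (4).
Solve for Y(s) and write it as one ratio of polynomials.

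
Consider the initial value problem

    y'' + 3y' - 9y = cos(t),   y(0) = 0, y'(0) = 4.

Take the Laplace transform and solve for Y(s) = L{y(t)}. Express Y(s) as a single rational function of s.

Y(s) = (4*s^2 + s + 4)/(s^4 + 3*s^3 - 8*s^2 + 3*s - 9)

Apply the Laplace transform to the equation.
Using L{y''} = s^2 Y - s·y(0) - y'(0) and L{y'} = sY - y(0), with y(0) = 0, y'(0) = 4, the left side becomes (s^2 + 3*s - 9)Y - (4).
The right side is L{cos(t)} = s/(s^2 + 1).
So (s^2 + 3*s - 9)Y = s/(s^2 + 1) + (4).
Isolate Y and clear denominators.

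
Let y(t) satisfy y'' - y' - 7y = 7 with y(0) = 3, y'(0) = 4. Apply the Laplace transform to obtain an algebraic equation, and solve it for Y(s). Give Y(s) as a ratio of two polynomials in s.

Laplace-transform each side.
Using L{y''} = s^2 Y - s·y(0) - y'(0) and L{y'} = sY - y(0), with y(0) = 3, y'(0) = 4, the left side becomes (s^2 - s - 7)Y - (3*s + 1).
The right side is L{7} = 7/s.
So (s^2 - s - 7)Y = 7/s + (3*s + 1).
Solve for Y(s) and write it as one ratio of polynomials.

Y(s) = (3*s^2 + s + 7)/(s^3 - s^2 - 7*s)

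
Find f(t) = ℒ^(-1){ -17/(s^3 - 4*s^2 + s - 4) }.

Factor the denominator: s^3 - 4*s^2 + s - 4 = (s - 4)*(s^2 + 1).
Partial fraction decomposition gives [-1/(s - 4)] + [s/(s^2 + 1)] + [4/(s^2 + 1)].
Invert each term: -1/(s - 4) ↔ -e^(4t); 1·s/(s^2 + 1) ↔ cos(t); 4·1/(s^2 + 1) ↔ 4sin(t).

f(t) = -exp(4*t) + 4*sin(t) + cos(t)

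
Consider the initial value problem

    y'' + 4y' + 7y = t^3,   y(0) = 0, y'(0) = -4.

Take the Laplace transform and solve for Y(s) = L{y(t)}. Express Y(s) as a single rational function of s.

Y(s) = (-4*s^4 + 6)/(s^6 + 4*s^5 + 7*s^4)

Laplace-transform each side.
With L{y''} = s^2 Y - s·y(0) - y'(0) and L{y'} = sY - y(0), with y(0) = 0, y'(0) = -4: the LHS transforms to (s^2 + 4*s + 7)Y - (-4).
The right side is L{t^3} = 6/s^4.
So (s^2 + 4*s + 7)Y = 6/s^4 + (-4).
Solve for Y(s) and write it as one ratio of polynomials.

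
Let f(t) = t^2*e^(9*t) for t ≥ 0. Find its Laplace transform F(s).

L{e^(9t)} = 1/(s - 9).
Then apply L{t^2·g(t)} = (-1)^2 d^2/ds^2[G(s)] with G(s) = 1/(s - 9):
differentiating 2 times and applying the sign gives 2/(s - 9)^3.

F(s) = 2/(s - 9)^3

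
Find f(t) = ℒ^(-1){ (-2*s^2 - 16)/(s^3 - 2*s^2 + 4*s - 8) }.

Factor the denominator: s^3 - 2*s^2 + 4*s - 8 = (s - 2)*(s^2 + 4).
Partial fraction decomposition gives [-3/(s - 2)] + [s/(s^2 + 4)] + [2/(s^2 + 4)].
Invert each term: -3/(s - 2) ↔ -3e^(2t); 1·s/(s^2 + 4) ↔ cos(2t); 1·2/(s^2 + 4) ↔ sin(2t).

f(t) = -3*exp(2*t) + sin(2*t) + cos(2*t)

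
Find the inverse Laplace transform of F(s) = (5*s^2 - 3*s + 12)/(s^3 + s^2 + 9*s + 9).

Factor the denominator: s^3 + s^2 + 9*s + 9 = (s + 1)*(s^2 + 9).
Partial fraction decomposition gives [2/(s + 1)] + [3*s/(s^2 + 9)] + [-6/(s^2 + 9)].
Invert each term: 2/(s + 1) ↔ 2e^(-t); 3·s/(s^2 + 9) ↔ 3cos(3t); -2·3/(s^2 + 9) ↔ -2sin(3t).

-2*sin(3*t) + 3*cos(3*t) + 2*exp(-t)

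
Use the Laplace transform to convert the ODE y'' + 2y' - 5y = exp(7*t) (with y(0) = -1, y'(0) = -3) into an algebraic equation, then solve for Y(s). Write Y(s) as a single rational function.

Take the Laplace transform of both sides.
The derivative rules (L{y''} = s^2 Y - s·y(0) - y'(0) and L{y'} = sY - y(0), with y(0) = -1, y'(0) = -3) turn the left side into (s^2 + 2*s - 5)Y - (-s - 5).
The right side is L{exp(7*t)} = 1/(s - 7).
So (s^2 + 2*s - 5)Y = 1/(s - 7) + (-s - 5).
Isolate Y and clear denominators.

Y(s) = (-s^2 + 2*s + 36)/(s^3 - 5*s^2 - 19*s + 35)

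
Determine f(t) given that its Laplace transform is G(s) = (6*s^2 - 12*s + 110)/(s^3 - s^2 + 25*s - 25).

Factor the denominator: s^3 - s^2 + 25*s - 25 = (s - 1)*(s^2 + 25).
Partial fraction decomposition gives [4/(s - 1)] + [2*s/(s^2 + 25)] + [-10/(s^2 + 25)].
Invert each term: 4/(s - 1) ↔ 4e^(t); 2·s/(s^2 + 25) ↔ 2cos(5t); -2·5/(s^2 + 25) ↔ -2sin(5t).

f(t) = 4*exp(t) - 2*sin(5*t) + 2*cos(5*t)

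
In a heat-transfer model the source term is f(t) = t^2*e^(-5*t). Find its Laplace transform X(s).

X(s) = 2/(s + 5)^3

L{t^2} = 2!/s^3 = 2/s^3.
By the first shifting theorem, multiplying by e^(-5t) replaces s with s + 5.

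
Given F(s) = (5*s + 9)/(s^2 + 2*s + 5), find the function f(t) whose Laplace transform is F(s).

Complete the square in the denominator: s^2 + 2*s + 5 = (s + 1)^2 + 2^2.
Split the numerator to match: 5*s + 9 = 5·(s + 1) + 2·2.
Invert each term: 5·(s + 1)/((s + 1)^2 + 4) ↔ 5e^(-t)cos(2t); 2·2/((s + 1)^2 + 4) ↔ 2e^(-t)sin(2t).

f(t) = 2*exp(-t)*sin(2*t) + 5*exp(-t)*cos(2*t)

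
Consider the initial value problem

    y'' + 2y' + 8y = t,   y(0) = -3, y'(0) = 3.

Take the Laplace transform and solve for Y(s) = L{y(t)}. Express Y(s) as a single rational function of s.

Apply the Laplace transform to the equation.
With L{y''} = s^2 Y - s·y(0) - y'(0) and L{y'} = sY - y(0), with y(0) = -3, y'(0) = 3: the LHS transforms to (s^2 + 2*s + 8)Y - (-3*s - 3).
The right side is L{t} = s^(-2).
So (s^2 + 2*s + 8)Y = s^(-2) + (-3*s - 3).
Divide through and combine into a single rational function.

Y(s) = (-3*s^3 - 3*s^2 + 1)/(s^4 + 2*s^3 + 8*s^2)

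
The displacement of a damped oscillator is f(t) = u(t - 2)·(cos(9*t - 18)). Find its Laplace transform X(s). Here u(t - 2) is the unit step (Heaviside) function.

X(s) = s*exp(-2*s)/(s^2 + 81)

By the second shifting theorem, L{u(t - c)·g(t - c)} = e^(-cs)·G(s) with c = 2 and G(s) = L{g(t)}.
L{cos(9t)} = s/(s^2 + 81).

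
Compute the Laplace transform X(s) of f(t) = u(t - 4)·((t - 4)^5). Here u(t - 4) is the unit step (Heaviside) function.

X(s) = 120*exp(-4*s)/s^6

By the second shifting theorem, L{u(t - c)·g(t - c)} = e^(-cs)·G(s) with c = 4 and G(s) = L{g(t)}.
L{t^5} = 5!/s^6 = 120/s^6.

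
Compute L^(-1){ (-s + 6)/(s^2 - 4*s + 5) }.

Complete the square in the denominator: s^2 - 4*s + 5 = (s - 2)^2 + 1^2.
Split the numerator to match: -s + 6 = -1·(s - 2) + 4·1.
Invert each term: -1·(s - 2)/((s - 2)^2 + 1) ↔ -e^(2t)cos(t); 4·1/((s - 2)^2 + 1) ↔ 4e^(2t)sin(t).

4*exp(2*t)*sin(t) - exp(2*t)*cos(t)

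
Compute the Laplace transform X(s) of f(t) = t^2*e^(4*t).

L{e^(4t)} = 1/(s - 4).
Then apply L{t^2·g(t)} = (-1)^2 d^2/ds^2[G(s)] with G(s) = 1/(s - 4):
differentiating 2 times and applying the sign gives 2/(s - 4)^3.

X(s) = 2/(s - 4)^3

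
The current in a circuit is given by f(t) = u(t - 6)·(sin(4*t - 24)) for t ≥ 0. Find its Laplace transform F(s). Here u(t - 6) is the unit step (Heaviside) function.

By the second shifting theorem, L{u(t - c)·g(t - c)} = e^(-cs)·G(s) with c = 6 and G(s) = L{g(t)}.
L{sin(4t)} = 4/(s^2 + 16).

F(s) = 4*exp(-6*s)/(s^2 + 16)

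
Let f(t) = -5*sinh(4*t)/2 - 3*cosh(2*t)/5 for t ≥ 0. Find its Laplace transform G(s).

The transform is linear, so treat each term independently.
(-5/2)·[L{sinh(4t)} = 4/(s^2 - 16)]; (-3/5)·[L{cosh(2t)} = s/(s^2 - 4)].

G(s) = -3*s/(5*(s^2 - 4)) - 10/(s^2 - 16)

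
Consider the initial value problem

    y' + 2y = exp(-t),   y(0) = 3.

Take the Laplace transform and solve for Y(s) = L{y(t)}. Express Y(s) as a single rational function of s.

Laplace-transform each side.
The derivative rules (L{y'} = sY - y(0) = sY - 3) turn the left side into (s + 2)Y - (3).
The right side is L{exp(-t)} = 1/(s + 1).
So (s + 2)Y = 1/(s + 1) + (3).
Divide through and combine into a single rational function.

Y(s) = (3*s + 4)/(s^2 + 3*s + 2)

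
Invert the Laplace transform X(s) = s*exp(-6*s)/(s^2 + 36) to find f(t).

The factor e^(-6s) signals a time shift by c = 6 (second shifting theorem).
L{cos(6t)} = s/(s^2 + 36), so L^-1{s/(s^2 + 36)} = cos(6*t).
Hence the inverse is u(t - 6) times that function evaluated at t - 6.

f(t) = Heaviside(t - 6)*(cos(6*t - 36))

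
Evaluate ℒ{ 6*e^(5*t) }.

6/(s - 5)

L{6} = 6/s.
By the first shifting theorem, multiplying by e^(5t) replaces s with s - 5.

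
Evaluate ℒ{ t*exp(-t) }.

(s + 1)^(-2)

L{e^(-t)} = 1/(s + 1).
Then apply L{t·g(t)} = -d/ds[G(s)] with G(s) = 1/(s + 1):
differentiating 1 time and applying the sign gives (s + 1)^(-2).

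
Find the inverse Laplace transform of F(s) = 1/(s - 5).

Since L{e^(5t)} = 1/(s - 5), the inverse is e^(5*t).

exp(5*t)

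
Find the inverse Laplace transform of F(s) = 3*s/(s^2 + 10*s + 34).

-5*exp(-5*t)*sin(3*t) + 3*exp(-5*t)*cos(3*t)

Complete the square in the denominator: s^2 + 10*s + 34 = (s + 5)^2 + 3^2.
Split the numerator to match: 3*s = 3·(s + 5) - 5·3.
Invert each term: 3·(s + 5)/((s + 5)^2 + 9) ↔ 3e^(-5t)cos(3t); -5·3/((s + 5)^2 + 9) ↔ -5e^(-5t)sin(3t).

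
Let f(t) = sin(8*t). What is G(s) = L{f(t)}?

L{sin(8t)} = 8/(s^2 + 64).

G(s) = 8/(s^2 + 64)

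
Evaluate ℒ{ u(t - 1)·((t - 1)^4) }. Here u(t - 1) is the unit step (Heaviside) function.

24*exp(-s)/s^5

By the second shifting theorem, L{u(t - c)·g(t - c)} = e^(-cs)·G(s) with c = 1 and G(s) = L{g(t)}.
L{t^4} = 4!/s^5 = 24/s^5.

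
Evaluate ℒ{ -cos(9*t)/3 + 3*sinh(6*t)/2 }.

-s/(3*(s^2 + 81)) + 9/(s^2 - 36)

The transform is linear, so treat each term independently.
(-1/3)·[L{cos(9t)} = s/(s^2 + 81)]; (3/2)·[L{sinh(6t)} = 6/(s^2 - 36)].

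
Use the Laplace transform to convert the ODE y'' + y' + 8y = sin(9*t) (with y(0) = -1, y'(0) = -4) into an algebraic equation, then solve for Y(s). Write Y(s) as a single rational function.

Y(s) = (-s^3 - 5*s^2 - 81*s - 396)/(s^4 + s^3 + 89*s^2 + 81*s + 648)

Take the Laplace transform of both sides.
The derivative rules (L{y''} = s^2 Y - s·y(0) - y'(0) and L{y'} = sY - y(0), with y(0) = -1, y'(0) = -4) turn the left side into (s^2 + s + 8)Y - (-s - 5).
The right side is L{sin(9*t)} = 9/(s^2 + 81).
So (s^2 + s + 8)Y = 9/(s^2 + 81) + (-s - 5).
Isolate Y and clear denominators.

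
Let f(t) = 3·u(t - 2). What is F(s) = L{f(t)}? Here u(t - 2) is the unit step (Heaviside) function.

By the second shifting theorem, L{u(t - c)·g(t - c)} = e^(-cs)·G(s) with c = 2 and G(s) = L{g(t)}.
L{3} = 3/s.

F(s) = 3*exp(-2*s)/s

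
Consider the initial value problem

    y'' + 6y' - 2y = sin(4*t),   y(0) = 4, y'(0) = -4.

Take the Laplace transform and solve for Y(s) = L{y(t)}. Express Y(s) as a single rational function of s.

Apply the Laplace transform to the equation.
With L{y''} = s^2 Y - s·y(0) - y'(0) and L{y'} = sY - y(0), with y(0) = 4, y'(0) = -4: the LHS transforms to (s^2 + 6*s - 2)Y - (4*s + 20).
The right side is L{sin(4*t)} = 4/(s^2 + 16).
So (s^2 + 6*s - 2)Y = 4/(s^2 + 16) + (4*s + 20).
Divide through and combine into a single rational function.

Y(s) = (4*s^3 + 20*s^2 + 64*s + 324)/(s^4 + 6*s^3 + 14*s^2 + 96*s - 32)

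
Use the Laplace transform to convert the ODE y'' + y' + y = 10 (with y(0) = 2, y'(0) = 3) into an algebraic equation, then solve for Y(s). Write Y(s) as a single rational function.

Apply the Laplace transform to the equation.
The derivative rules (L{y''} = s^2 Y - s·y(0) - y'(0) and L{y'} = sY - y(0), with y(0) = 2, y'(0) = 3) turn the left side into (s^2 + s + 1)Y - (2*s + 5).
The right side is L{10} = 10/s.
So (s^2 + s + 1)Y = 10/s + (2*s + 5).
Divide through and combine into a single rational function.

Y(s) = (2*s^2 + 5*s + 10)/(s^3 + s^2 + s)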